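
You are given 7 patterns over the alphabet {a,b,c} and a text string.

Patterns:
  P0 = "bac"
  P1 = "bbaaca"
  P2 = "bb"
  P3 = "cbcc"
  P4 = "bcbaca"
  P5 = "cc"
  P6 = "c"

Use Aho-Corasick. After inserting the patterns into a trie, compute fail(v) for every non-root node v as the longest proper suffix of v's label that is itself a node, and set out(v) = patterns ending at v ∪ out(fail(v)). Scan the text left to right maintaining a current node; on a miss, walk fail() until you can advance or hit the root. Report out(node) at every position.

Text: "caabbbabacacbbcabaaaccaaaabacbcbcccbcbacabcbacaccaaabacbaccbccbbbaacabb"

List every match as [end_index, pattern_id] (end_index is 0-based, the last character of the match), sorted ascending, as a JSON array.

Build automaton:
Trie (insert patterns):
  0='ε' goto b→1 c→9
  1='b' goto a→2 b→4 c→13
  2='ba' goto c→3
  3='bac' goto ·  [P0 ends]
  4='bb' goto a→5  [P2 ends]
  5='bba' goto a→6
  6='bbaa' goto c→7
  7='bbaac' goto a→8
  8='bbaaca' goto ·  [P1 ends]
  9='c' goto b→10 c→18  [P6 ends]
  10='cb' goto c→11
  11='cbc' goto c→12
  12='cbcc' goto ·  [P3 ends]
  13='bc' goto b→14
  14='bcb' goto a→15
  15='bcba' goto c→16
  16='bcbac' goto a→17
  17='bcbaca' goto ·  [P4 ends]
  18='cc' goto ·  [P5 ends]

BFS fail/out derivation:
  fail(1) 'b': from fail(0)=0 chase 'b': 0 ⇒ 0;  out=∅∪out(0)=∅
  fail(9) 'c': from fail(0)=0 chase 'c': 0 ⇒ 0;  out={6}∪out(0)={6}
  fail(2) 'ba': from fail(1)=0 chase 'a': 0 ⇒ 0;  out=∅∪out(0)=∅
  fail(4) 'bb': from fail(1)=0 chase 'b': 0 ⇒ 1;  out={2}∪out(1)={2}
  fail(10) 'cb': from fail(9)=0 chase 'b': 0 ⇒ 1;  out=∅∪out(1)=∅
  fail(13) 'bc': from fail(1)=0 chase 'c': 0 ⇒ 9;  out=∅∪out(9)={6}
  fail(18) 'cc': from fail(9)=0 chase 'c': 0 ⇒ 9;  out={5}∪out(9)={5,6}
  fail(3) 'bac': from fail(2)=0 chase 'c': 0 ⇒ 9;  out={0}∪out(9)={0,6}
  fail(5) 'bba': from fail(4)=1 chase 'a': 1 ⇒ 2;  out=∅∪out(2)=∅
  fail(11) 'cbc': from fail(10)=1 chase 'c': 1 ⇒ 13;  out=∅∪out(13)={6}
  fail(14) 'bcb': from fail(13)=9 chase 'b': 9 ⇒ 10;  out=∅∪out(10)=∅
  fail(6) 'bbaa': from fail(5)=2 chase 'a': 2→0 ⇒ 0;  out=∅∪out(0)=∅
  fail(12) 'cbcc': from fail(11)=13 chase 'c': 13→9 ⇒ 18;  out={3}∪out(18)={3,5,6}
  fail(15) 'bcba': from fail(14)=10 chase 'a': 10→1 ⇒ 2;  out=∅∪out(2)=∅
  fail(7) 'bbaac': from fail(6)=0 chase 'c': 0 ⇒ 9;  out=∅∪out(9)={6}
  fail(16) 'bcbac': from fail(15)=2 chase 'c': 2 ⇒ 3;  out=∅∪out(3)={0,6}
  fail(8) 'bbaaca': from fail(7)=9 chase 'a': 9→0 ⇒ 0;  out={1}∪out(0)={1}
  fail(17) 'bcbaca': from fail(16)=3 chase 'a': 3→9→0 ⇒ 0;  out={4}∪out(0)={4}

Run:
[0] read 'c'  n0⇒n9  ** P6@[0:0]
[1] read 'a'  n9⇒n0 ·f
[2] read 'a'  n0⇒n0
[3] read 'b'  n0⇒n1
[4] read 'b'  n1⇒n4  ** P2@[3:4]
[5] read 'b'  n4⇒n4 ·f  ** P2@[4:5]
[6] read 'a'  n4⇒n5
[7] read 'b'  n5⇒n1 ·f
[8] read 'a'  n1⇒n2
[9] read 'c'  n2⇒n3  ** P0@[7:9],P6@[9:9]
[10] read 'a'  n3⇒n0 ·f
[11] read 'c'  n0⇒n9  ** P6@[11:11]
[12] read 'b'  n9⇒n10
[13] read 'b'  n10⇒n4 ·f  ** P2@[12:13]
[14] read 'c'  n4⇒n13 ·f  ** P6@[14:14]
[15] read 'a'  n13⇒n0 ·f
[16] read 'b'  n0⇒n1
[17] read 'a'  n1⇒n2
[18] read 'a'  n2⇒n0 ·f
[19] read 'a'  n0⇒n0
[20] read 'c'  n0⇒n9  ** P6@[20:20]
[21] read 'c'  n9⇒n18  ** P5@[20:21],P6@[21:21]
[22] read 'a'  n18⇒n0 ·f
[23] read 'a'  n0⇒n0
[24] read 'a'  n0⇒n0
[25] read 'a'  n0⇒n0
[26] read 'b'  n0⇒n1
[27] read 'a'  n1⇒n2
[28] read 'c'  n2⇒n3  ** P0@[26:28],P6@[28:28]
[29] read 'b'  n3⇒n10 ·f
[30] read 'c'  n10⇒n11  ** P6@[30:30]
[31] read 'b'  n11⇒n14 ·f
[32] read 'c'  n14⇒n11 ·f  ** P6@[32:32]
[33] read 'c'  n11⇒n12  ** P3@[30:33],P5@[32:33],P6@[33:33]
[34] read 'c'  n12⇒n18 ·f  ** P5@[33:34],P6@[34:34]
[35] read 'b'  n18⇒n10 ·f
[36] read 'c'  n10⇒n11  ** P6@[36:36]
[37] read 'b'  n11⇒n14 ·f
[38] read 'a'  n14⇒n15
[39] read 'c'  n15⇒n16  ** P0@[37:39],P6@[39:39]
[40] read 'a'  n16⇒n17  ** P4@[35:40]
[41] read 'b'  n17⇒n1 ·f
[42] read 'c'  n1⇒n13  ** P6@[42:42]
[43] read 'b'  n13⇒n14
[44] read 'a'  n14⇒n15
[45] read 'c'  n15⇒n16  ** P0@[43:45],P6@[45:45]
[46] read 'a'  n16⇒n17  ** P4@[41:46]
[47] read 'c'  n17⇒n9 ·f  ** P6@[47:47]
[48] read 'c'  n9⇒n18  ** P5@[47:48],P6@[48:48]
[49] read 'a'  n18⇒n0 ·f
[50] read 'a'  n0⇒n0
[51] read 'a'  n0⇒n0
[52] read 'b'  n0⇒n1
[53] read 'a'  n1⇒n2
[54] read 'c'  n2⇒n3  ** P0@[52:54],P6@[54:54]
[55] read 'b'  n3⇒n10 ·f
[56] read 'a'  n10⇒n2 ·f
[57] read 'c'  n2⇒n3  ** P0@[55:57],P6@[57:57]
[58] read 'c'  n3⇒n18 ·f  ** P5@[57:58],P6@[58:58]
[59] read 'b'  n18⇒n10 ·f
[60] read 'c'  n10⇒n11  ** P6@[60:60]
[61] read 'c'  n11⇒n12  ** P3@[58:61],P5@[60:61],P6@[61:61]
[62] read 'b'  n12⇒n10 ·f
[63] read 'b'  n10⇒n4 ·f  ** P2@[62:63]
[64] read 'b'  n4⇒n4 ·f  ** P2@[63:64]
[65] read 'a'  n4⇒n5
[66] read 'a'  n5⇒n6
[67] read 'c'  n6⇒n7  ** P6@[67:67]
[68] read 'a'  n7⇒n8  ** P1@[63:68]
[69] read 'b'  n8⇒n1 ·f
[70] read 'b'  n1⇒n4  ** P2@[69:70]

Matches: [[0,6],[4,2],[5,2],[9,0],[9,6],[11,6],[13,2],[14,6],[20,6],[21,5],[21,6],[28,0],[28,6],[30,6],[32,6],[33,3],[33,5],[33,6],[34,5],[34,6],[36,6],[39,0],[39,6],[40,4],[42,6],[45,0],[45,6],[46,4],[47,6],[48,5],[48,6],[54,0],[54,6],[57,0],[57,6],[58,5],[58,6],[60,6],[61,3],[61,5],[61,6],[63,2],[64,2],[67,6],[68,1],[70,2]]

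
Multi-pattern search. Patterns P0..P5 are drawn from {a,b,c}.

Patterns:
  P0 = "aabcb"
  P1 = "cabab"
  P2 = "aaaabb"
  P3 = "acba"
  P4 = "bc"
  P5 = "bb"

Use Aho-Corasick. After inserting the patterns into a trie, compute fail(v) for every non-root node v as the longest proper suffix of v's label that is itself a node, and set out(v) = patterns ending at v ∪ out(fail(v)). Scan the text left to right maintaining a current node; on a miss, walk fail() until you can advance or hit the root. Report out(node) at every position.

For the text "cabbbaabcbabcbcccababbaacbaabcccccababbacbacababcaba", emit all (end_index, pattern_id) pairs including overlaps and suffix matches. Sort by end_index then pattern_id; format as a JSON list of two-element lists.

Build automaton:
Trie nodes:
  0='ε' goto a→1 b→18 c→6
  1='a' goto a→2 c→15
  2='aa' goto a→11 b→3
  3='aab' goto c→4
  4='aabc' goto b→5
  5='aabcb' goto ·  [P0 ends]
  6='c' goto a→7
  7='ca' goto b→8
  8='cab' goto a→9
  9='caba' goto b→10
  10='cabab' goto ·  [P1 ends]
  11='aaa' goto a→12
  12='aaaa' goto b→13
  13='aaaab' goto b→14
  14='aaaabb' goto ·  [P2 ends]
  15='ac' goto b→16
  16='acb' goto a→17
  17='acba' goto ·  [P3 ends]
  18='b' goto b→20 c→19
  19='bc' goto ·  [P4 ends]
  20='bb' goto ·  [P5 ends]

BFS fail/out derivation:
  fail(1) 'a': from fail(0)=0 chase 'a': 0 ⇒ 0;  out=∅∪out(0)=∅
  fail(6) 'c': from fail(0)=0 chase 'c': 0 ⇒ 0;  out=∅∪out(0)=∅
  fail(18) 'b': from fail(0)=0 chase 'b': 0 ⇒ 0;  out=∅∪out(0)=∅
  fail(2) 'aa': from fail(1)=0 chase 'a': 0 ⇒ 1;  out=∅∪out(1)=∅
  fail(7) 'ca': from fail(6)=0 chase 'a': 0 ⇒ 1;  out=∅∪out(1)=∅
  fail(15) 'ac': from fail(1)=0 chase 'c': 0 ⇒ 6;  out=∅∪out(6)=∅
  fail(19) 'bc': from fail(18)=0 chase 'c': 0 ⇒ 6;  out={4}∪out(6)={4}
  fail(20) 'bb': from fail(18)=0 chase 'b': 0 ⇒ 18;  out={5}∪out(18)={5}
  fail(3) 'aab': from fail(2)=1 chase 'b': 1→0 ⇒ 18;  out=∅∪out(18)=∅
  fail(8) 'cab': from fail(7)=1 chase 'b': 1→0 ⇒ 18;  out=∅∪out(18)=∅
  fail(11) 'aaa': from fail(2)=1 chase 'a': 1 ⇒ 2;  out=∅∪out(2)=∅
  fail(16) 'acb': from fail(15)=6 chase 'b': 6→0 ⇒ 18;  out=∅∪out(18)=∅
  fail(4) 'aabc': from fail(3)=18 chase 'c': 18 ⇒ 19;  out=∅∪out(19)={4}
  fail(9) 'caba': from fail(8)=18 chase 'a': 18→0 ⇒ 1;  out=∅∪out(1)=∅
  fail(12) 'aaaa': from fail(11)=2 chase 'a': 2 ⇒ 11;  out=∅∪out(11)=∅
  fail(17) 'acba': from fail(16)=18 chase 'a': 18→0 ⇒ 1;  out={3}∪out(1)={3}
  fail(5) 'aabcb': from fail(4)=19 chase 'b': 19→6→0 ⇒ 18;  out={0}∪out(18)={0}
  fail(10) 'cabab': from fail(9)=1 chase 'b': 1→0 ⇒ 18;  out={1}∪out(18)={1}
  fail(13) 'aaaab': from fail(12)=11 chase 'b': 11→2 ⇒ 3;  out=∅∪out(3)=∅
  fail(14) 'aaaabb': from fail(13)=3 chase 'b': 3→18 ⇒ 20;  out={2}∪out(20)={2,5}

Text stream:
[0] read 'c'  n0⇒n6
[1] read 'a'  n6⇒n7
[2] read 'b'  n7⇒n8
[3] read 'b'  n8⇒n20 ·f  ** P5@[2:3]
[4] read 'b'  n20⇒n20 ·f  ** P5@[3:4]
[5] read 'a'  n20⇒n1 ·f
[6] read 'a'  n1⇒n2
[7] read 'b'  n2⇒n3
[8] read 'c'  n3⇒n4  ** P4@[7:8]
[9] read 'b'  n4⇒n5  ** P0@[5:9]
[10] read 'a'  n5⇒n1 ·f
[11] read 'b'  n1⇒n18 ·f
[12] read 'c'  n18⇒n19  ** P4@[11:12]
[13] read 'b'  n19⇒n18 ·f
[14] read 'c'  n18⇒n19  ** P4@[13:14]
[15] read 'c'  n19⇒n6 ·f
[16] read 'c'  n6⇒n6 ·f
[17] read 'a'  n6⇒n7
[18] read 'b'  n7⇒n8
[19] read 'a'  n8⇒n9
[20] read 'b'  n9⇒n10  ** P1@[16:20]
[21] read 'b'  n10⇒n20 ·f  ** P5@[20:21]
[22] read 'a'  n20⇒n1 ·f
[23] read 'a'  n1⇒n2
[24] read 'c'  n2⇒n15 ·f
[25] read 'b'  n15⇒n16
[26] read 'a'  n16⇒n17  ** P3@[23:26]
[27] read 'a'  n17⇒n2 ·f
[28] read 'b'  n2⇒n3
[29] read 'c'  n3⇒n4  ** P4@[28:29]
[30] read 'c'  n4⇒n6 ·f
[31] read 'c'  n6⇒n6 ·f
[32] read 'c'  n6⇒n6 ·f
[33] read 'c'  n6⇒n6 ·f
[34] read 'a'  n6⇒n7
[35] read 'b'  n7⇒n8
[36] read 'a'  n8⇒n9
[37] read 'b'  n9⇒n10  ** P1@[33:37]
[38] read 'b'  n10⇒n20 ·f  ** P5@[37:38]
[39] read 'a'  n20⇒n1 ·f
[40] read 'c'  n1⇒n15
[41] read 'b'  n15⇒n16
[42] read 'a'  n16⇒n17  ** P3@[39:42]
[43] read 'c'  n17⇒n15 ·f
[44] read 'a'  n15⇒n7 ·f
[45] read 'b'  n7⇒n8
[46] read 'a'  n8⇒n9
[47] read 'b'  n9⇒n10  ** P1@[43:47]
[48] read 'c'  n10⇒n19 ·f  ** P4@[47:48]
[49] read 'a'  n19⇒n7 ·f
[50] read 'b'  n7⇒n8
[51] read 'a'  n8⇒n9

All matches (sorted): [[3,5],[4,5],[8,4],[9,0],[12,4],[14,4],[20,1],[21,5],[26,3],[29,4],[37,1],[38,5],[42,3],[47,1],[48,4]]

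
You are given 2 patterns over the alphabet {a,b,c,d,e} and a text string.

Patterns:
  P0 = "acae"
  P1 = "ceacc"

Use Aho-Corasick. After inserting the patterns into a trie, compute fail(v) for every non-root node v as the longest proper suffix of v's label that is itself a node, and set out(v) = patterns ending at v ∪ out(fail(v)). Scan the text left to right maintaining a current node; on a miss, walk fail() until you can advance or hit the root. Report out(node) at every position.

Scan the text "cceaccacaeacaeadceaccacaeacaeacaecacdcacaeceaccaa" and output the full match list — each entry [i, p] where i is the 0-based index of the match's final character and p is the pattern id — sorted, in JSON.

Construct AC machine:
Trie nodes:
  n0 'ε': a→1 c→5
  n1 'a': c→2
  n2 'ac': a→3
  n3 'aca': e→4
  n4 'acae': ·  [P0 ends]
  n5 'c': e→6
  n6 'ce': a→7
  n7 'cea': c→8
  n8 'ceac': c→9
  n9 'ceacc': ·  [P1 ends]

BFS fail/out derivation:
  n1('a'): parent n0 fail=0; on 'a' 0 → fail=0;  out ∅∪∅=∅
  n5('c'): parent n0 fail=0; on 'c' 0 → fail=0;  out ∅∪∅=∅
  n2('ac'): parent n1 fail=0; on 'c' 0 → fail=5;  out ∅∪∅=∅
  n6('ce'): parent n5 fail=0; on 'e' 0 → fail=0;  out ∅∪∅=∅
  n3('aca'): parent n2 fail=5; on 'a' 5→0 → fail=1;  out ∅∪∅=∅
  n7('cea'): parent n6 fail=0; on 'a' 0 → fail=1;  out ∅∪∅=∅
  n4('acae'): parent n3 fail=1; on 'e' 1→0 → fail=0;  out {0}∪∅={0}
  n8('ceac'): parent n7 fail=1; on 'c' 1 → fail=2;  out ∅∪∅=∅
  n9('ceacc'): parent n8 fail=2; on 'c' 2→5→0 → fail=5;  out {1}∪∅={1}

Scan:
i=0 'c': node 0→5
i=1 'c': node 5→5 (fail-walked)
i=2 'e': node 5→6
i=3 'a': node 6→7
i=4 'c': node 7→8
i=5 'c': node 8→9  → match P1@[1:5]
i=6 'a': node 9→1 (fail-walked)
i=7 'c': node 1→2
i=8 'a': node 2→3
i=9 'e': node 3→4  → match P0@[6:9]
i=10 'a': node 4→1 (fail-walked)
i=11 'c': node 1→2
i=12 'a': node 2→3
i=13 'e': node 3→4  → match P0@[10:13]
i=14 'a': node 4→1 (fail-walked)
i=15 'd': node 1→0 (fail-walked)
i=16 'c': node 0→5
i=17 'e': node 5→6
i=18 'a': node 6→7
i=19 'c': node 7→8
i=20 'c': node 8→9  → match P1@[16:20]
i=21 'a': node 9→1 (fail-walked)
i=22 'c': node 1→2
i=23 'a': node 2→3
i=24 'e': node 3→4  → match P0@[21:24]
i=25 'a': node 4→1 (fail-walked)
i=26 'c': node 1→2
i=27 'a': node 2→3
i=28 'e': node 3→4  → match P0@[25:28]
i=29 'a': node 4→1 (fail-walked)
i=30 'c': node 1→2
i=31 'a': node 2→3
i=32 'e': node 3→4  → match P0@[29:32]
i=33 'c': node 4→5 (fail-walked)
i=34 'a': node 5→1 (fail-walked)
i=35 'c': node 1→2
i=36 'd': node 2→0 (fail-walked)
i=37 'c': node 0→5
i=38 'a': node 5→1 (fail-walked)
i=39 'c': node 1→2
i=40 'a': node 2→3
i=41 'e': node 3→4  → match P0@[38:41]
i=42 'c': node 4→5 (fail-walked)
i=43 'e': node 5→6
i=44 'a': node 6→7
i=45 'c': node 7→8
i=46 'c': node 8→9  → match P1@[42:46]
i=47 'a': node 9→1 (fail-walked)
i=48 'a': node 1→1 (fail-walked)

Matches: [[5,1],[9,0],[13,0],[20,1],[24,0],[28,0],[32,0],[41,0],[46,1]]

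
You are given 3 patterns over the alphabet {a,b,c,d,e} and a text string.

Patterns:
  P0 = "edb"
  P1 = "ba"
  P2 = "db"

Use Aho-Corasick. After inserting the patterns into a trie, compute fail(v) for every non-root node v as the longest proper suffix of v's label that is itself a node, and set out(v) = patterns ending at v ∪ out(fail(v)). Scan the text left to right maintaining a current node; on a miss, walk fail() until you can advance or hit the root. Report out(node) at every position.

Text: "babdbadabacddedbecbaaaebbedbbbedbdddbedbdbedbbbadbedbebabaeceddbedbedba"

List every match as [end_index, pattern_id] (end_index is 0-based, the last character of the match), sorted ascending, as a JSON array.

Build automaton:
Trie (insert patterns):
  n0 'ε': b→4 d→6 e→1
  n1 'e': d→2
  n2 'ed': b→3
  n3 'edb': ·  ←P0
  n4 'b': a→5
  n5 'ba': ·  ←P1
  n6 'd': b→7
  n7 'db': ·  ←P2

Failure links (BFS by depth):
  fail(1) 'e': from fail(0)=0 chase 'e': 0 ⇒ 0;  out=∅∪out(0)=∅
  fail(4) 'b': from fail(0)=0 chase 'b': 0 ⇒ 0;  out=∅∪out(0)=∅
  fail(6) 'd': from fail(0)=0 chase 'd': 0 ⇒ 0;  out=∅∪out(0)=∅
  fail(2) 'ed': from fail(1)=0 chase 'd': 0 ⇒ 6;  out=∅∪out(6)=∅
  fail(5) 'ba': from fail(4)=0 chase 'a': 0 ⇒ 0;  out={1}∪out(0)={1}
  fail(7) 'db': from fail(6)=0 chase 'b': 0 ⇒ 4;  out={2}∪out(4)={2}
  fail(3) 'edb': from fail(2)=6 chase 'b': 6 ⇒ 7;  out={0}∪out(7)={0,2}

Scan:
i=0 'b': node 0→4
i=1 'a': node 4→5  → match P1@[0:1]
i=2 'b': node 5→4 (fail-walked)
i=3 'd': node 4→6 (fail-walked)
i=4 'b': node 6→7  → match P2@[3:4]
i=5 'a': node 7→5 (fail-walked)  → match P1@[4:5]
i=6 'd': node 5→6 (fail-walked)
i=7 'a': node 6→0 (fail-walked)
i=8 'b': node 0→4
i=9 'a': node 4→5  → match P1@[8:9]
i=10 'c': node 5→0 (fail-walked)
i=11 'd': node 0→6
i=12 'd': node 6→6 (fail-walked)
i=13 'e': node 6→1 (fail-walked)
i=14 'd': node 1→2
i=15 'b': node 2→3  → match P0@[13:15],P2@[14:15]
i=16 'e': node 3→1 (fail-walked)
i=17 'c': node 1→0 (fail-walked)
i=18 'b': node 0→4
i=19 'a': node 4→5  → match P1@[18:19]
i=20 'a': node 5→0 (fail-walked)
i=21 'a': node 0→0
i=22 'e': node 0→1
i=23 'b': node 1→4 (fail-walked)
i=24 'b': node 4→4 (fail-walked)
i=25 'e': node 4→1 (fail-walked)
i=26 'd': node 1→2
i=27 'b': node 2→3  → match P0@[25:27],P2@[26:27]
i=28 'b': node 3→4 (fail-walked)
i=29 'b': node 4→4 (fail-walked)
i=30 'e': node 4→1 (fail-walked)
i=31 'd': node 1→2
i=32 'b': node 2→3  → match P0@[30:32],P2@[31:32]
i=33 'd': node 3→6 (fail-walked)
i=34 'd': node 6→6 (fail-walked)
i=35 'd': node 6→6 (fail-walked)
i=36 'b': node 6→7  → match P2@[35:36]
i=37 'e': node 7→1 (fail-walked)
i=38 'd': node 1→2
i=39 'b': node 2→3  → match P0@[37:39],P2@[38:39]
i=40 'd': node 3→6 (fail-walked)
i=41 'b': node 6→7  → match P2@[40:41]
i=42 'e': node 7→1 (fail-walked)
i=43 'd': node 1→2
i=44 'b': node 2→3  → match P0@[42:44],P2@[43:44]
i=45 'b': node 3→4 (fail-walked)
i=46 'b': node 4→4 (fail-walked)
i=47 'a': node 4→5  → match P1@[46:47]
i=48 'd': node 5→6 (fail-walked)
i=49 'b': node 6→7  → match P2@[48:49]
i=50 'e': node 7→1 (fail-walked)
i=51 'd': node 1→2
i=52 'b': node 2→3  → match P0@[50:52],P2@[51:52]
i=53 'e': node 3→1 (fail-walked)
i=54 'b': node 1→4 (fail-walked)
i=55 'a': node 4→5  → match P1@[54:55]
i=56 'b': node 5→4 (fail-walked)
i=57 'a': node 4→5  → match P1@[56:57]
i=58 'e': node 5→1 (fail-walked)
i=59 'c': node 1→0 (fail-walked)
i=60 'e': node 0→1
i=61 'd': node 1→2
i=62 'd': node 2→6 (fail-walked)
i=63 'b': node 6→7  → match P2@[62:63]
i=64 'e': node 7→1 (fail-walked)
i=65 'd': node 1→2
i=66 'b': node 2→3  → match P0@[64:66],P2@[65:66]
i=67 'e': node 3→1 (fail-walked)
i=68 'd': node 1→2
i=69 'b': node 2→3  → match P0@[67:69],P2@[68:69]
i=70 'a': node 3→5 (fail-walked)  → match P1@[69:70]

All matches (sorted): [[1,1],[4,2],[5,1],[9,1],[15,0],[15,2],[19,1],[27,0],[27,2],[32,0],[32,2],[36,2],[39,0],[39,2],[41,2],[44,0],[44,2],[47,1],[49,2],[52,0],[52,2],[55,1],[57,1],[63,2],[66,0],[66,2],[69,0],[69,2],[70,1]]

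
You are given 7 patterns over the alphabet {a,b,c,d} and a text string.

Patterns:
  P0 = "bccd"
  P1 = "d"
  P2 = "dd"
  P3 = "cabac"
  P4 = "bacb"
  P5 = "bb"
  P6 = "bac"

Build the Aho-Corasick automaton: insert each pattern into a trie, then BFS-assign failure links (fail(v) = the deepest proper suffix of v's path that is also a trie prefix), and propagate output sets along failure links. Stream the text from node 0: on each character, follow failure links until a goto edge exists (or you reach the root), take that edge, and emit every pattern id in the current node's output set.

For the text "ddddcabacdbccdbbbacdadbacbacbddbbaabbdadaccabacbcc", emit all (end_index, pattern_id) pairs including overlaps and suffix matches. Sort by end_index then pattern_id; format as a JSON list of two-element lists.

Construct AC machine:
Trie (insert patterns):
  n0 'ε': b→1 c→7 d→5
  n1 'b': a→12 b→15 c→2
  n2 'bc': c→3
  n3 'bcc': d→4
  n4 'bccd': ·  [P0 ends]
  n5 'd': d→6  [P1 ends]
  n6 'dd': ·  [P2 ends]
  n7 'c': a→8
  n8 'ca': b→9
  n9 'cab': a→10
  n10 'caba': c→11
  n11 'cabac': ·  [P3 ends]
  n12 'ba': c→13
  n13 'bac': b→14  [P6 ends]
  n14 'bacb': ·  [P4 ends]
  n15 'bb': ·  [P5 ends]

BFS fail/out derivation:
  fail(1) 'b': from fail(0)=0 chase 'b': 0 ⇒ 0;  out=∅∪out(0)=∅
  fail(5) 'd': from fail(0)=0 chase 'd': 0 ⇒ 0;  out={1}∪out(0)={1}
  fail(7) 'c': from fail(0)=0 chase 'c': 0 ⇒ 0;  out=∅∪out(0)=∅
  fail(2) 'bc': from fail(1)=0 chase 'c': 0 ⇒ 7;  out=∅∪out(7)=∅
  fail(6) 'dd': from fail(5)=0 chase 'd': 0 ⇒ 5;  out={2}∪out(5)={1,2}
  fail(8) 'ca': from fail(7)=0 chase 'a': 0 ⇒ 0;  out=∅∪out(0)=∅
  fail(12) 'ba': from fail(1)=0 chase 'a': 0 ⇒ 0;  out=∅∪out(0)=∅
  fail(15) 'bb': from fail(1)=0 chase 'b': 0 ⇒ 1;  out={5}∪out(1)={5}
  fail(3) 'bcc': from fail(2)=7 chase 'c': 7→0 ⇒ 7;  out=∅∪out(7)=∅
  fail(9) 'cab': from fail(8)=0 chase 'b': 0 ⇒ 1;  out=∅∪out(1)=∅
  fail(13) 'bac': from fail(12)=0 chase 'c': 0 ⇒ 7;  out={6}∪out(7)={6}
  fail(4) 'bccd': from fail(3)=7 chase 'd': 7→0 ⇒ 5;  out={0}∪out(5)={0,1}
  fail(10) 'caba': from fail(9)=1 chase 'a': 1 ⇒ 12;  out=∅∪out(12)=∅
  fail(14) 'bacb': from fail(13)=7 chase 'b': 7→0 ⇒ 1;  out={4}∪out(1)={4}
  fail(11) 'cabac': from fail(10)=12 chase 'c': 12 ⇒ 13;  out={3}∪out(13)={3,6}

Run:
pos 0 'd': at 5  ** P1@[0:0]
pos 1 'd': at 6  ** P1@[1:1],P2@[0:1]
pos 2 'd': at 6 (via fail)  ** P1@[2:2],P2@[1:2]
pos 3 'd': at 6 (via fail)  ** P1@[3:3],P2@[2:3]
pos 4 'c': at 7 (via fail)
pos 5 'a': at 8
pos 6 'b': at 9
pos 7 'a': at 10
pos 8 'c': at 11  ** P3@[4:8],P6@[6:8]
pos 9 'd': at 5 (via fail)  ** P1@[9:9]
pos 10 'b': at 1 (via fail)
pos 11 'c': at 2
pos 12 'c': at 3
pos 13 'd': at 4  ** P0@[10:13],P1@[13:13]
pos 14 'b': at 1 (via fail)
pos 15 'b': at 15  ** P5@[14:15]
pos 16 'b': at 15 (via fail)  ** P5@[15:16]
pos 17 'a': at 12 (via fail)
pos 18 'c': at 13  ** P6@[16:18]
pos 19 'd': at 5 (via fail)  ** P1@[19:19]
pos 20 'a': at 0 (via fail)
pos 21 'd': at 5  ** P1@[21:21]
pos 22 'b': at 1 (via fail)
pos 23 'a': at 12
pos 24 'c': at 13  ** P6@[22:24]
pos 25 'b': at 14  ** P4@[22:25]
pos 26 'a': at 12 (via fail)
pos 27 'c': at 13  ** P6@[25:27]
pos 28 'b': at 14  ** P4@[25:28]
pos 29 'd': at 5 (via fail)  ** P1@[29:29]
pos 30 'd': at 6  ** P1@[30:30],P2@[29:30]
pos 31 'b': at 1 (via fail)
pos 32 'b': at 15  ** P5@[31:32]
pos 33 'a': at 12 (via fail)
pos 34 'a': at 0 (via fail)
pos 35 'b': at 1
pos 36 'b': at 15  ** P5@[35:36]
pos 37 'd': at 5 (via fail)  ** P1@[37:37]
pos 38 'a': at 0 (via fail)
pos 39 'd': at 5  ** P1@[39:39]
pos 40 'a': at 0 (via fail)
pos 41 'c': at 7
pos 42 'c': at 7 (via fail)
pos 43 'a': at 8
pos 44 'b': at 9
pos 45 'a': at 10
pos 46 'c': at 11  ** P3@[42:46],P6@[44:46]
pos 47 'b': at 14 (via fail)  ** P4@[44:47]
pos 48 'c': at 2 (via fail)
pos 49 'c': at 3

All matches (sorted): [[0,1],[1,1],[1,2],[2,1],[2,2],[3,1],[3,2],[8,3],[8,6],[9,1],[13,0],[13,1],[15,5],[16,5],[18,6],[19,1],[21,1],[24,6],[25,4],[27,6],[28,4],[29,1],[30,1],[30,2],[32,5],[36,5],[37,1],[39,1],[46,3],[46,6],[47,4]]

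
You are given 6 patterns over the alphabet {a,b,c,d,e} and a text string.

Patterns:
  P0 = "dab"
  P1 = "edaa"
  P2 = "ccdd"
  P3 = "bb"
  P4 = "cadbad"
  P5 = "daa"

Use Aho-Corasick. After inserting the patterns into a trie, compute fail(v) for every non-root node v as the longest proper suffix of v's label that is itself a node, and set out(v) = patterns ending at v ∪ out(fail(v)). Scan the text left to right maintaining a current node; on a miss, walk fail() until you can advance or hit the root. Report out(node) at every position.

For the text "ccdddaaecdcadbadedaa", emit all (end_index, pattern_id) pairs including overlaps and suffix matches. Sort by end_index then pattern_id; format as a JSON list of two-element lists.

Build automaton:
Trie nodes:
  0='ε' goto b→12 c→8 d→1 e→4
  1='d' goto a→2
  2='da' goto a→19 b→3
  3='dab' goto ·  [P0 ends]
  4='e' goto d→5
  5='ed' goto a→6
  6='eda' goto a→7
  7='edaa' goto ·  [P1 ends]
  8='c' goto a→14 c→9
  9='cc' goto d→10
  10='ccd' goto d→11
  11='ccdd' goto ·  [P2 ends]
  12='b' goto b→13
  13='bb' goto ·  [P3 ends]
  14='ca' goto d→15
  15='cad' goto b→16
  16='cadb' goto a→17
  17='cadba' goto d→18
  18='cadbad' goto ·  [P4 ends]
  19='daa' goto ·  [P5 ends]

Failure links (BFS by depth):
  n1('d'): parent n0 fail=0; on 'd' 0 → fail=0;  out ∅∪∅=∅
  n4('e'): parent n0 fail=0; on 'e' 0 → fail=0;  out ∅∪∅=∅
  n8('c'): parent n0 fail=0; on 'c' 0 → fail=0;  out ∅∪∅=∅
  n12('b'): parent n0 fail=0; on 'b' 0 → fail=0;  out ∅∪∅=∅
  n2('da'): parent n1 fail=0; on 'a' 0 → fail=0;  out ∅∪∅=∅
  n5('ed'): parent n4 fail=0; on 'd' 0 → fail=1;  out ∅∪∅=∅
  n9('cc'): parent n8 fail=0; on 'c' 0 → fail=8;  out ∅∪∅=∅
  n13('bb'): parent n12 fail=0; on 'b' 0 → fail=12;  out {3}∪∅={3}
  n14('ca'): parent n8 fail=0; on 'a' 0 → fail=0;  out ∅∪∅=∅
  n3('dab'): parent n2 fail=0; on 'b' 0 → fail=12;  out {0}∪∅={0}
  n6('eda'): parent n5 fail=1; on 'a' 1 → fail=2;  out ∅∪∅=∅
  n10('ccd'): parent n9 fail=8; on 'd' 8→0 → fail=1;  out ∅∪∅=∅
  n15('cad'): parent n14 fail=0; on 'd' 0 → fail=1;  out ∅∪∅=∅
  n19('daa'): parent n2 fail=0; on 'a' 0 → fail=0;  out {5}∪∅={5}
  n7('edaa'): parent n6 fail=2; on 'a' 2 → fail=19;  out {1}∪{5}={1,5}
  n11('ccdd'): parent n10 fail=1; on 'd' 1→0 → fail=1;  out {2}∪∅={2}
  n16('cadb'): parent n15 fail=1; on 'b' 1→0 → fail=12;  out ∅∪∅=∅
  n17('cadba'): parent n16 fail=12; on 'a' 12→0 → fail=0;  out ∅∪∅=∅
  n18('cadbad'): parent n17 fail=0; on 'd' 0 → fail=1;  out {4}∪∅={4}

Run:
[0] read 'c'  n0⇒n8
[1] read 'c'  n8⇒n9
[2] read 'd'  n9⇒n10
[3] read 'd'  n10⇒n11  ** P2@[0:3]
[4] read 'd'  n11⇒n1 (fail-walked)
[5] read 'a'  n1⇒n2
[6] read 'a'  n2⇒n19  ** P5@[4:6]
[7] read 'e'  n19⇒n4 (fail-walked)
[8] read 'c'  n4⇒n8 (fail-walked)
[9] read 'd'  n8⇒n1 (fail-walked)
[10] read 'c'  n1⇒n8 (fail-walked)
[11] read 'a'  n8⇒n14
[12] read 'd'  n14⇒n15
[13] read 'b'  n15⇒n16
[14] read 'a'  n16⇒n17
[15] read 'd'  n17⇒n18  ** P4@[10:15]
[16] read 'e'  n18⇒n4 (fail-walked)
[17] read 'd'  n4⇒n5
[18] read 'a'  n5⇒n6
[19] read 'a'  n6⇒n7  ** P1@[16:19],P5@[17:19]

All matches (sorted): [[3,2],[6,5],[15,4],[19,1],[19,5]]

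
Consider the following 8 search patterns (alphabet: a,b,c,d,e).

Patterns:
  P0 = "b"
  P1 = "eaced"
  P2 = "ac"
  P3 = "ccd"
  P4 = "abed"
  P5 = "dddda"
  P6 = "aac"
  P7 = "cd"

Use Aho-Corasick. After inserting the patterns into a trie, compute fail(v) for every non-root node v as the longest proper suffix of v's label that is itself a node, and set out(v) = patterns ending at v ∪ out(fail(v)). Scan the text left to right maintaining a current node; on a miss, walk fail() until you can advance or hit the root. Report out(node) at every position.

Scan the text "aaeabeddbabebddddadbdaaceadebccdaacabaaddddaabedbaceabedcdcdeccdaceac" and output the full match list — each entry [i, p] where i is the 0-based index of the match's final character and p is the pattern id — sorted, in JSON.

Build:
Trie (insert patterns):
  n0 'ε': a→7 b→1 c→9 d→15 e→2
  n1 'b': ·  ←P0
  n2 'e': a→3
  n3 'ea': c→4
  n4 'eac': e→5
  n5 'eace': d→6
  n6 'eaced': ·  ←P1
  n7 'a': a→20 b→12 c→8
  n8 'ac': ·  ←P2
  n9 'c': c→10 d→22
  n10 'cc': d→11
  n11 'ccd': ·  ←P3
  n12 'ab': e→13
  n13 'abe': d→14
  n14 'abed': ·  ←P4
  n15 'd': d→16
  n16 'dd': d→17
  n17 'ddd': d→18
  n18 'dddd': a→19
  n19 'dddda': ·  ←P5
  n20 'aa': c→21
  n21 'aac': ·  ←P6
  n22 'cd': ·  ←P7

BFS fail/out derivation:
  fail(1) 'b': from fail(0)=0 chase 'b': 0 ⇒ 0;  out={0}∪out(0)={0}
  fail(2) 'e': from fail(0)=0 chase 'e': 0 ⇒ 0;  out=∅∪out(0)=∅
  fail(7) 'a': from fail(0)=0 chase 'a': 0 ⇒ 0;  out=∅∪out(0)=∅
  fail(9) 'c': from fail(0)=0 chase 'c': 0 ⇒ 0;  out=∅∪out(0)=∅
  fail(15) 'd': from fail(0)=0 chase 'd': 0 ⇒ 0;  out=∅∪out(0)=∅
  fail(3) 'ea': from fail(2)=0 chase 'a': 0 ⇒ 7;  out=∅∪out(7)=∅
  fail(8) 'ac': from fail(7)=0 chase 'c': 0 ⇒ 9;  out={2}∪out(9)={2}
  fail(10) 'cc': from fail(9)=0 chase 'c': 0 ⇒ 9;  out=∅∪out(9)=∅
  fail(12) 'ab': from fail(7)=0 chase 'b': 0 ⇒ 1;  out=∅∪out(1)={0}
  fail(16) 'dd': from fail(15)=0 chase 'd': 0 ⇒ 15;  out=∅∪out(15)=∅
  fail(20) 'aa': from fail(7)=0 chase 'a': 0 ⇒ 7;  out=∅∪out(7)=∅
  fail(22) 'cd': from fail(9)=0 chase 'd': 0 ⇒ 15;  out={7}∪out(15)={7}
  fail(4) 'eac': from fail(3)=7 chase 'c': 7 ⇒ 8;  out=∅∪out(8)={2}
  fail(11) 'ccd': from fail(10)=9 chase 'd': 9 ⇒ 22;  out={3}∪out(22)={3,7}
  fail(13) 'abe': from fail(12)=1 chase 'e': 1→0 ⇒ 2;  out=∅∪out(2)=∅
  fail(17) 'ddd': from fail(16)=15 chase 'd': 15 ⇒ 16;  out=∅∪out(16)=∅
  fail(21) 'aac': from fail(20)=7 chase 'c': 7 ⇒ 8;  out={6}∪out(8)={2,6}
  fail(5) 'eace': from fail(4)=8 chase 'e': 8→9→0 ⇒ 2;  out=∅∪out(2)=∅
  fail(14) 'abed': from fail(13)=2 chase 'd': 2→0 ⇒ 15;  out={4}∪out(15)={4}
  fail(18) 'dddd': from fail(17)=16 chase 'd': 16 ⇒ 17;  out=∅∪out(17)=∅
  fail(6) 'eaced': from fail(5)=2 chase 'd': 2→0 ⇒ 15;  out={1}∪out(15)={1}
  fail(19) 'dddda': from fail(18)=17 chase 'a': 17→16→15→0 ⇒ 7;  out={5}∪out(7)={5}

Run:
[0] read 'a'  n0⇒n7
[1] read 'a'  n7⇒n20
[2] read 'e'  n20⇒n2 (fail-walked)
[3] read 'a'  n2⇒n3
[4] read 'b'  n3⇒n12 (fail-walked)  → match P0@[4:4]
[5] read 'e'  n12⇒n13
[6] read 'd'  n13⇒n14  → match P4@[3:6]
[7] read 'd'  n14⇒n16 (fail-walked)
[8] read 'b'  n16⇒n1 (fail-walked)  → match P0@[8:8]
[9] read 'a'  n1⇒n7 (fail-walked)
[10] read 'b'  n7⇒n12  → match P0@[10:10]
[11] read 'e'  n12⇒n13
[12] read 'b'  n13⇒n1 (fail-walked)  → match P0@[12:12]
[13] read 'd'  n1⇒n15 (fail-walked)
[14] read 'd'  n15⇒n16
[15] read 'd'  n16⇒n17
[16] read 'd'  n17⇒n18
[17] read 'a'  n18⇒n19  → match P5@[13:17]
[18] read 'd'  n19⇒n15 (fail-walked)
[19] read 'b'  n15⇒n1 (fail-walked)  → match P0@[19:19]
[20] read 'd'  n1⇒n15 (fail-walked)
[21] read 'a'  n15⇒n7 (fail-walked)
[22] read 'a'  n7⇒n20
[23] read 'c'  n20⇒n21  → match P2@[22:23],P6@[21:23]
[24] read 'e'  n21⇒n2 (fail-walked)
[25] read 'a'  n2⇒n3
[26] read 'd'  n3⇒n15 (fail-walked)
[27] read 'e'  n15⇒n2 (fail-walked)
[28] read 'b'  n2⇒n1 (fail-walked)  → match P0@[28:28]
[29] read 'c'  n1⇒n9 (fail-walked)
[30] read 'c'  n9⇒n10
[31] read 'd'  n10⇒n11  → match P3@[29:31],P7@[30:31]
[32] read 'a'  n11⇒n7 (fail-walked)
[33] read 'a'  n7⇒n20
[34] read 'c'  n20⇒n21  → match P2@[33:34],P6@[32:34]
[35] read 'a'  n21⇒n7 (fail-walked)
[36] read 'b'  n7⇒n12  → match P0@[36:36]
[37] read 'a'  n12⇒n7 (fail-walked)
[38] read 'a'  n7⇒n20
[39] read 'd'  n20⇒n15 (fail-walked)
[40] read 'd'  n15⇒n16
[41] read 'd'  n16⇒n17
[42] read 'd'  n17⇒n18
[43] read 'a'  n18⇒n19  → match P5@[39:43]
[44] read 'a'  n19⇒n20 (fail-walked)
[45] read 'b'  n20⇒n12 (fail-walked)  → match P0@[45:45]
[46] read 'e'  n12⇒n13
[47] read 'd'  n13⇒n14  → match P4@[44:47]
[48] read 'b'  n14⇒n1 (fail-walked)  → match P0@[48:48]
[49] read 'a'  n1⇒n7 (fail-walked)
[50] read 'c'  n7⇒n8  → match P2@[49:50]
[51] read 'e'  n8⇒n2 (fail-walked)
[52] read 'a'  n2⇒n3
[53] read 'b'  n3⇒n12 (fail-walked)  → match P0@[53:53]
[54] read 'e'  n12⇒n13
[55] read 'd'  n13⇒n14  → match P4@[52:55]
[56] read 'c'  n14⇒n9 (fail-walked)
[57] read 'd'  n9⇒n22  → match P7@[56:57]
[58] read 'c'  n22⇒n9 (fail-walked)
[59] read 'd'  n9⇒n22  → match P7@[58:59]
[60] read 'e'  n22⇒n2 (fail-walked)
[61] read 'c'  n2⇒n9 (fail-walked)
[62] read 'c'  n9⇒n10
[63] read 'd'  n10⇒n11  → match P3@[61:63],P7@[62:63]
[64] read 'a'  n11⇒n7 (fail-walked)
[65] read 'c'  n7⇒n8  → match P2@[64:65]
[66] read 'e'  n8⇒n2 (fail-walked)
[67] read 'a'  n2⇒n3
[68] read 'c'  n3⇒n4  → match P2@[67:68]

Result: [[4,0],[6,4],[8,0],[10,0],[12,0],[17,5],[19,0],[23,2],[23,6],[28,0],[31,3],[31,7],[34,2],[34,6],[36,0],[43,5],[45,0],[47,4],[48,0],[50,2],[53,0],[55,4],[57,7],[59,7],[63,3],[63,7],[65,2],[68,2]]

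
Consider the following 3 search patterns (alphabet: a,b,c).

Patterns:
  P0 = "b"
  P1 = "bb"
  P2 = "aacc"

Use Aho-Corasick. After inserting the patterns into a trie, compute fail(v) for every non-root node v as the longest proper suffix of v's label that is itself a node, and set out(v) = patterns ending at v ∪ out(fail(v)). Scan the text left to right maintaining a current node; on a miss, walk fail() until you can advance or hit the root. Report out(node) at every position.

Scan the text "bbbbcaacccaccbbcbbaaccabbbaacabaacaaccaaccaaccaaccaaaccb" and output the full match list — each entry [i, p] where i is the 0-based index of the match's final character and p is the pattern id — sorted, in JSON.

Build automaton:
Trie nodes:
  0='ε' goto a→3 b→1
  1='b' goto b→2  ←P0
  2='bb' goto ·  ←P1
  3='a' goto a→4
  4='aa' goto c→5
  5='aac' goto c→6
  6='aacc' goto ·  ←P2

Failure links (BFS by depth):
  n1('b'): parent n0 fail=0; on 'b' 0 → fail=0;  out {0}∪∅={0}
  n3('a'): parent n0 fail=0; on 'a' 0 → fail=0;  out ∅∪∅=∅
  n2('bb'): parent n1 fail=0; on 'b' 0 → fail=1;  out {1}∪{0}={0,1}
  n4('aa'): parent n3 fail=0; on 'a' 0 → fail=3;  out ∅∪∅=∅
  n5('aac'): parent n4 fail=3; on 'c' 3→0 → fail=0;  out ∅∪∅=∅
  n6('aacc'): parent n5 fail=0; on 'c' 0 → fail=0;  out {2}∪∅={2}

Text stream:
[0] read 'b'  n0⇒n1  → match P0@[0:0]
[1] read 'b'  n1⇒n2  → match P0@[1:1],P1@[0:1]
[2] read 'b'  n2⇒n2 (via fail)  → match P0@[2:2],P1@[1:2]
[3] read 'b'  n2⇒n2 (via fail)  → match P0@[3:3],P1@[2:3]
[4] read 'c'  n2⇒n0 (via fail)
[5] read 'a'  n0⇒n3
[6] read 'a'  n3⇒n4
[7] read 'c'  n4⇒n5
[8] read 'c'  n5⇒n6  → match P2@[5:8]
[9] read 'c'  n6⇒n0 (via fail)
[10] read 'a'  n0⇒n3
[11] read 'c'  n3⇒n0 (via fail)
[12] read 'c'  n0⇒n0
[13] read 'b'  n0⇒n1  → match P0@[13:13]
[14] read 'b'  n1⇒n2  → match P0@[14:14],P1@[13:14]
[15] read 'c'  n2⇒n0 (via fail)
[16] read 'b'  n0⇒n1  → match P0@[16:16]
[17] read 'b'  n1⇒n2  → match P0@[17:17],P1@[16:17]
[18] read 'a'  n2⇒n3 (via fail)
[19] read 'a'  n3⇒n4
[20] read 'c'  n4⇒n5
[21] read 'c'  n5⇒n6  → match P2@[18:21]
[22] read 'a'  n6⇒n3 (via fail)
[23] read 'b'  n3⇒n1 (via fail)  → match P0@[23:23]
[24] read 'b'  n1⇒n2  → match P0@[24:24],P1@[23:24]
[25] read 'b'  n2⇒n2 (via fail)  → match P0@[25:25],P1@[24:25]
[26] read 'a'  n2⇒n3 (via fail)
[27] read 'a'  n3⇒n4
[28] read 'c'  n4⇒n5
[29] read 'a'  n5⇒n3 (via fail)
[30] read 'b'  n3⇒n1 (via fail)  → match P0@[30:30]
[31] read 'a'  n1⇒n3 (via fail)
[32] read 'a'  n3⇒n4
[33] read 'c'  n4⇒n5
[34] read 'a'  n5⇒n3 (via fail)
[35] read 'a'  n3⇒n4
[36] read 'c'  n4⇒n5
[37] read 'c'  n5⇒n6  → match P2@[34:37]
[38] read 'a'  n6⇒n3 (via fail)
[39] read 'a'  n3⇒n4
[40] read 'c'  n4⇒n5
[41] read 'c'  n5⇒n6  → match P2@[38:41]
[42] read 'a'  n6⇒n3 (via fail)
[43] read 'a'  n3⇒n4
[44] read 'c'  n4⇒n5
[45] read 'c'  n5⇒n6  → match P2@[42:45]
[46] read 'a'  n6⇒n3 (via fail)
[47] read 'a'  n3⇒n4
[48] read 'c'  n4⇒n5
[49] read 'c'  n5⇒n6  → match P2@[46:49]
[50] read 'a'  n6⇒n3 (via fail)
[51] read 'a'  n3⇒n4
[52] read 'a'  n4⇒n4 (via fail)
[53] read 'c'  n4⇒n5
[54] read 'c'  n5⇒n6  → match P2@[51:54]
[55] read 'b'  n6⇒n1 (via fail)  → match P0@[55:55]

Result: [[0,0],[1,0],[1,1],[2,0],[2,1],[3,0],[3,1],[8,2],[13,0],[14,0],[14,1],[16,0],[17,0],[17,1],[21,2],[23,0],[24,0],[24,1],[25,0],[25,1],[30,0],[37,2],[41,2],[45,2],[49,2],[54,2],[55,0]]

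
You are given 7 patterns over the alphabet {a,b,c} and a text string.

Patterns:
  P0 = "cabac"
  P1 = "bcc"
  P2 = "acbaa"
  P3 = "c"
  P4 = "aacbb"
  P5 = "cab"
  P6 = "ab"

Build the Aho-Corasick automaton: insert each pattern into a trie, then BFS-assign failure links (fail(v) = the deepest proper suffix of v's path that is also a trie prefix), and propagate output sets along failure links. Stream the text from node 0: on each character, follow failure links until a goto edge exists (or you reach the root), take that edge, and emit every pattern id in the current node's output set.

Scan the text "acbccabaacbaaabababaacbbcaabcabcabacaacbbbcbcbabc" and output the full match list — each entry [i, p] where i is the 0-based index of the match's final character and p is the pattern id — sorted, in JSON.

Build automaton:
Trie nodes:
  n0 'ε': a→9 b→6 c→1
  n1 'c': a→2  ←P3
  n2 'ca': b→3
  n3 'cab': a→4  ←P5
  n4 'caba': c→5
  n5 'cabac': ·  ←P0
  n6 'b': c→7
  n7 'bc': c→8
  n8 'bcc': ·  ←P1
  n9 'a': a→14 b→18 c→10
  n10 'ac': b→11
  n11 'acb': a→12
  n12 'acba': a→13
  n13 'acbaa': ·  ←P2
  n14 'aa': c→15
  n15 'aac': b→16
  n16 'aacb': b→17
  n17 'aacbb': ·  ←P4
  n18 'ab': ·  ←P6

Failure links (BFS by depth):
  fail(1) 'c': from fail(0)=0 chase 'c': 0 ⇒ 0;  out={3}∪out(0)={3}
  fail(6) 'b': from fail(0)=0 chase 'b': 0 ⇒ 0;  out=∅∪out(0)=∅
  fail(9) 'a': from fail(0)=0 chase 'a': 0 ⇒ 0;  out=∅∪out(0)=∅
  fail(2) 'ca': from fail(1)=0 chase 'a': 0 ⇒ 9;  out=∅∪out(9)=∅
  fail(7) 'bc': from fail(6)=0 chase 'c': 0 ⇒ 1;  out=∅∪out(1)={3}
  fail(10) 'ac': from fail(9)=0 chase 'c': 0 ⇒ 1;  out=∅∪out(1)={3}
  fail(14) 'aa': from fail(9)=0 chase 'a': 0 ⇒ 9;  out=∅∪out(9)=∅
  fail(18) 'ab': from fail(9)=0 chase 'b': 0 ⇒ 6;  out={6}∪out(6)={6}
  fail(3) 'cab': from fail(2)=9 chase 'b': 9 ⇒ 18;  out={5}∪out(18)={5,6}
  fail(8) 'bcc': from fail(7)=1 chase 'c': 1→0 ⇒ 1;  out={1}∪out(1)={1,3}
  fail(11) 'acb': from fail(10)=1 chase 'b': 1→0 ⇒ 6;  out=∅∪out(6)=∅
  fail(15) 'aac': from fail(14)=9 chase 'c': 9 ⇒ 10;  out=∅∪out(10)={3}
  fail(4) 'caba': from fail(3)=18 chase 'a': 18→6→0 ⇒ 9;  out=∅∪out(9)=∅
  fail(12) 'acba': from fail(11)=6 chase 'a': 6→0 ⇒ 9;  out=∅∪out(9)=∅
  fail(16) 'aacb': from fail(15)=10 chase 'b': 10 ⇒ 11;  out=∅∪out(11)=∅
  fail(5) 'cabac': from fail(4)=9 chase 'c': 9 ⇒ 10;  out={0}∪out(10)={0,3}
  fail(13) 'acbaa': from fail(12)=9 chase 'a': 9 ⇒ 14;  out={2}∪out(14)={2}
  fail(17) 'aacbb': from fail(16)=11 chase 'b': 11→6→0 ⇒ 6;  out={4}∪out(6)={4}

Scan:
i=0 'a': node 0→9
i=1 'c': node 9→10  ** P3@[1:1]
i=2 'b': node 10→11
i=3 'c': node 11→7 ·f  ** P3@[3:3]
i=4 'c': node 7→8  ** P1@[2:4],P3@[4:4]
i=5 'a': node 8→2 ·f
i=6 'b': node 2→3  ** P5@[4:6],P6@[5:6]
i=7 'a': node 3→4
i=8 'a': node 4→14 ·f
i=9 'c': node 14→15  ** P3@[9:9]
i=10 'b': node 15→16
i=11 'a': node 16→12 ·f
i=12 'a': node 12→13  ** P2@[8:12]
i=13 'a': node 13→14 ·f
i=14 'b': node 14→18 ·f  ** P6@[13:14]
i=15 'a': node 18→9 ·f
i=16 'b': node 9→18  ** P6@[15:16]
i=17 'a': node 18→9 ·f
i=18 'b': node 9→18  ** P6@[17:18]
i=19 'a': node 18→9 ·f
i=20 'a': node 9→14
i=21 'c': node 14→15  ** P3@[21:21]
i=22 'b': node 15→16
i=23 'b': node 16→17  ** P4@[19:23]
i=24 'c': node 17→7 ·f  ** P3@[24:24]
i=25 'a': node 7→2 ·f
i=26 'a': node 2→14 ·f
i=27 'b': node 14→18 ·f  ** P6@[26:27]
i=28 'c': node 18→7 ·f  ** P3@[28:28]
i=29 'a': node 7→2 ·f
i=30 'b': node 2→3  ** P5@[28:30],P6@[29:30]
i=31 'c': node 3→7 ·f  ** P3@[31:31]
i=32 'a': node 7→2 ·f
i=33 'b': node 2→3  ** P5@[31:33],P6@[32:33]
i=34 'a': node 3→4
i=35 'c': node 4→5  ** P0@[31:35],P3@[35:35]
i=36 'a': node 5→2 ·f
i=37 'a': node 2→14 ·f
i=38 'c': node 14→15  ** P3@[38:38]
i=39 'b': node 15→16
i=40 'b': node 16→17  ** P4@[36:40]
i=41 'b': node 17→6 ·f
i=42 'c': node 6→7  ** P3@[42:42]
i=43 'b': node 7→6 ·f
i=44 'c': node 6→7  ** P3@[44:44]
i=45 'b': node 7→6 ·f
i=46 'a': node 6→9 ·f
i=47 'b': node 9→18  ** P6@[46:47]
i=48 'c': node 18→7 ·f  ** P3@[48:48]

All matches (sorted): [[1,3],[3,3],[4,1],[4,3],[6,5],[6,6],[9,3],[12,2],[14,6],[16,6],[18,6],[21,3],[23,4],[24,3],[27,6],[28,3],[30,5],[30,6],[31,3],[33,5],[33,6],[35,0],[35,3],[38,3],[40,4],[42,3],[44,3],[47,6],[48,3]]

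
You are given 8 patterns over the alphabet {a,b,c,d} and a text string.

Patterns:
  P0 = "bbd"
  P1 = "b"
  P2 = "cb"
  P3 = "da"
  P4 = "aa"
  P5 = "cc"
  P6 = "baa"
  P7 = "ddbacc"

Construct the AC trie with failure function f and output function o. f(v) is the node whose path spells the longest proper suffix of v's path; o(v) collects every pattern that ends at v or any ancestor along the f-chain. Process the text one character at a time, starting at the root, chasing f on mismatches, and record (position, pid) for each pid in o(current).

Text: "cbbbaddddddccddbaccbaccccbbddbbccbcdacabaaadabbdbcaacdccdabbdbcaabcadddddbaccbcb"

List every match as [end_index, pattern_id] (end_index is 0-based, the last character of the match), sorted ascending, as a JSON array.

Build:
Trie nodes:
  0='ε' goto a→8 b→1 c→4 d→6
  1='b' goto a→11 b→2  ←P1
  2='bb' goto d→3
  3='bbd' goto ·  ←P0
  4='c' goto b→5 c→10
  5='cb' goto ·  ←P2
  6='d' goto a→7 d→13
  7='da' goto ·  ←P3
  8='a' goto a→9
  9='aa' goto ·  ←P4
  10='cc' goto ·  ←P5
  11='ba' goto a→12
  12='baa' goto ·  ←P6
  13='dd' goto b→14
  14='ddb' goto a→15
  15='ddba' goto c→16
  16='ddbac' goto c→17
  17='ddbacc' goto ·  ←P7

Failure links (BFS by depth):
  fail(1) 'b': from fail(0)=0 chase 'b': 0 ⇒ 0;  out={1}∪out(0)={1}
  fail(4) 'c': from fail(0)=0 chase 'c': 0 ⇒ 0;  out=∅∪out(0)=∅
  fail(6) 'd': from fail(0)=0 chase 'd': 0 ⇒ 0;  out=∅∪out(0)=∅
  fail(8) 'a': from fail(0)=0 chase 'a': 0 ⇒ 0;  out=∅∪out(0)=∅
  fail(2) 'bb': from fail(1)=0 chase 'b': 0 ⇒ 1;  out=∅∪out(1)={1}
  fail(5) 'cb': from fail(4)=0 chase 'b': 0 ⇒ 1;  out={2}∪out(1)={1,2}
  fail(7) 'da': from fail(6)=0 chase 'a': 0 ⇒ 8;  out={3}∪out(8)={3}
  fail(9) 'aa': from fail(8)=0 chase 'a': 0 ⇒ 8;  out={4}∪out(8)={4}
  fail(10) 'cc': from fail(4)=0 chase 'c': 0 ⇒ 4;  out={5}∪out(4)={5}
  fail(11) 'ba': from fail(1)=0 chase 'a': 0 ⇒ 8;  out=∅∪out(8)=∅
  fail(13) 'dd': from fail(6)=0 chase 'd': 0 ⇒ 6;  out=∅∪out(6)=∅
  fail(3) 'bbd': from fail(2)=1 chase 'd': 1→0 ⇒ 6;  out={0}∪out(6)={0}
  fail(12) 'baa': from fail(11)=8 chase 'a': 8 ⇒ 9;  out={6}∪out(9)={4,6}
  fail(14) 'ddb': from fail(13)=6 chase 'b': 6→0 ⇒ 1;  out=∅∪out(1)={1}
  fail(15) 'ddba': from fail(14)=1 chase 'a': 1 ⇒ 11;  out=∅∪out(11)=∅
  fail(16) 'ddbac': from fail(15)=11 chase 'c': 11→8→0 ⇒ 4;  out=∅∪out(4)=∅
  fail(17) 'ddbacc': from fail(16)=4 chase 'c': 4 ⇒ 10;  out={7}∪out(10)={5,7}

Run:
[0] read 'c'  n0⇒n4
[1] read 'b'  n4⇒n5  emit P1@[1:1],P2@[0:1]
[2] read 'b'  n5⇒n2 (via fail)  emit P1@[2:2]
[3] read 'b'  n2⇒n2 (via fail)  emit P1@[3:3]
[4] read 'a'  n2⇒n11 (via fail)
[5] read 'd'  n11⇒n6 (via fail)
[6] read 'd'  n6⇒n13
[7] read 'd'  n13⇒n13 (via fail)
[8] read 'd'  n13⇒n13 (via fail)
[9] read 'd'  n13⇒n13 (via fail)
[10] read 'd'  n13⇒n13 (via fail)
[11] read 'c'  n13⇒n4 (via fail)
[12] read 'c'  n4⇒n10  emit P5@[11:12]
[13] read 'd'  n10⇒n6 (via fail)
[14] read 'd'  n6⇒n13
[15] read 'b'  n13⇒n14  emit P1@[15:15]
[16] read 'a'  n14⇒n15
[17] read 'c'  n15⇒n16
[18] read 'c'  n16⇒n17  emit P5@[17:18],P7@[13:18]
[19] read 'b'  n17⇒n5 (via fail)  emit P1@[19:19],P2@[18:19]
[20] read 'a'  n5⇒n11 (via fail)
[21] read 'c'  n11⇒n4 (via fail)
[22] read 'c'  n4⇒n10  emit P5@[21:22]
[23] read 'c'  n10⇒n10 (via fail)  emit P5@[22:23]
[24] read 'c'  n10⇒n10 (via fail)  emit P5@[23:24]
[25] read 'b'  n10⇒n5 (via fail)  emit P1@[25:25],P2@[24:25]
[26] read 'b'  n5⇒n2 (via fail)  emit P1@[26:26]
[27] read 'd'  n2⇒n3  emit P0@[25:27]
[28] read 'd'  n3⇒n13 (via fail)
[29] read 'b'  n13⇒n14  emit P1@[29:29]
[30] read 'b'  n14⇒n2 (via fail)  emit P1@[30:30]
[31] read 'c'  n2⇒n4 (via fail)
[32] read 'c'  n4⇒n10  emit P5@[31:32]
[33] read 'b'  n10⇒n5 (via fail)  emit P1@[33:33],P2@[32:33]
[34] read 'c'  n5⇒n4 (via fail)
[35] read 'd'  n4⇒n6 (via fail)
[36] read 'a'  n6⇒n7  emit P3@[35:36]
[37] read 'c'  n7⇒n4 (via fail)
[38] read 'a'  n4⇒n8 (via fail)
[39] read 'b'  n8⇒n1 (via fail)  emit P1@[39:39]
[40] read 'a'  n1⇒n11
[41] read 'a'  n11⇒n12  emit P4@[40:41],P6@[39:41]
[42] read 'a'  n12⇒n9 (via fail)  emit P4@[41:42]
[43] read 'd'  n9⇒n6 (via fail)
[44] read 'a'  n6⇒n7  emit P3@[43:44]
[45] read 'b'  n7⇒n1 (via fail)  emit P1@[45:45]
[46] read 'b'  n1⇒n2  emit P1@[46:46]
[47] read 'd'  n2⇒n3  emit P0@[45:47]
[48] read 'b'  n3⇒n1 (via fail)  emit P1@[48:48]
[49] read 'c'  n1⇒n4 (via fail)
[50] read 'a'  n4⇒n8 (via fail)
[51] read 'a'  n8⇒n9  emit P4@[50:51]
[52] read 'c'  n9⇒n4 (via fail)
[53] read 'd'  n4⇒n6 (via fail)
[54] read 'c'  n6⇒n4 (via fail)
[55] read 'c'  n4⇒n10  emit P5@[54:55]
[56] read 'd'  n10⇒n6 (via fail)
[57] read 'a'  n6⇒n7  emit P3@[56:57]
[58] read 'b'  n7⇒n1 (via fail)  emit P1@[58:58]
[59] read 'b'  n1⇒n2  emit P1@[59:59]
[60] read 'd'  n2⇒n3  emit P0@[58:60]
[61] read 'b'  n3⇒n1 (via fail)  emit P1@[61:61]
[62] read 'c'  n1⇒n4 (via fail)
[63] read 'a'  n4⇒n8 (via fail)
[64] read 'a'  n8⇒n9  emit P4@[63:64]
[65] read 'b'  n9⇒n1 (via fail)  emit P1@[65:65]
[66] read 'c'  n1⇒n4 (via fail)
[67] read 'a'  n4⇒n8 (via fail)
[68] read 'd'  n8⇒n6 (via fail)
[69] read 'd'  n6⇒n13
[70] read 'd'  n13⇒n13 (via fail)
[71] read 'd'  n13⇒n13 (via fail)
[72] read 'd'  n13⇒n13 (via fail)
[73] read 'b'  n13⇒n14  emit P1@[73:73]
[74] read 'a'  n14⇒n15
[75] read 'c'  n15⇒n16
[76] read 'c'  n16⇒n17  emit P5@[75:76],P7@[71:76]
[77] read 'b'  n17⇒n5 (via fail)  emit P1@[77:77],P2@[76:77]
[78] read 'c'  n5⇒n4 (via fail)
[79] read 'b'  n4⇒n5  emit P1@[79:79],P2@[78:79]

Result: [[1,1],[1,2],[2,1],[3,1],[12,5],[15,1],[18,5],[18,7],[19,1],[19,2],[22,5],[23,5],[24,5],[25,1],[25,2],[26,1],[27,0],[29,1],[30,1],[32,5],[33,1],[33,2],[36,3],[39,1],[41,4],[41,6],[42,4],[44,3],[45,1],[46,1],[47,0],[48,1],[51,4],[55,5],[57,3],[58,1],[59,1],[60,0],[61,1],[64,4],[65,1],[73,1],[76,5],[76,7],[77,1],[77,2],[79,1],[79,2]]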